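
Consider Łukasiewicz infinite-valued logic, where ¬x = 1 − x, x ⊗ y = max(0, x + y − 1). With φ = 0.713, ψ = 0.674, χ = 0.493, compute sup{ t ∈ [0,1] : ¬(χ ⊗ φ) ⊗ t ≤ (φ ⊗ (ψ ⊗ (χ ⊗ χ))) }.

χ ⊗ φ = max(0, 0.493 + 0.713 − 1) = max(0, 0.206) = 0.206
¬(χ ⊗ φ) = 1 − 0.206 = 0.794
So the left factor is ¬(χ ⊗ φ) = 0.794.
χ ⊗ χ = max(0, 0.493 + 0.493 − 1) = max(0, -0.014) = 0.000
ψ ⊗ (χ ⊗ χ) = max(0, 0.674 + 0.000 − 1) = max(0, -0.326) = 0.000
φ ⊗ (ψ ⊗ (χ ⊗ χ)) = max(0, 0.713 + 0.000 − 1) = max(0, -0.287) = 0.000
So the right-hand bound is φ ⊗ (ψ ⊗ (χ ⊗ χ)) = 0.000.
The residuum of the Łukasiewicz t-norm gives the supremum: min(1, 1 − 0.794 + 0.000).
1 − 0.794 + 0.000 = 0.206, so t = min(1, 0.206) = 0.206.
Check: 0.794 ⊗ 0.206 = max(0, 0.000) = 0.000 ≤ 0.000.

0.206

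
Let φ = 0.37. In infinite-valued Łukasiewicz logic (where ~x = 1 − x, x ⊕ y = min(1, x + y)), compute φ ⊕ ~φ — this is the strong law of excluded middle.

~φ = 1 − 0.37 = 0.63
φ ⊕ ~φ = min(1, 0.37 + 0.63) = min(1, 1.00) = 1.00
(As expected: always 1 in Ł∞ since a ⊕ (1−a) = 1.)

1.00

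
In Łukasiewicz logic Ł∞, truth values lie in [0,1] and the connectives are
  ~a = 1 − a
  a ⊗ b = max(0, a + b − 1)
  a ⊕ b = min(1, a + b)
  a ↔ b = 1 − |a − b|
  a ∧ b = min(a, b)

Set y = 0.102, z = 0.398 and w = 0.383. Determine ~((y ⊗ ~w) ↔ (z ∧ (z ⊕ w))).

~w = 1 − 0.383 = 0.617
y ⊗ ~w = max(0, 0.102 + 0.617 − 1) = max(0, -0.281) = 0.000
z ⊕ w = min(1, 0.398 + 0.383) = min(1, 0.781) = 0.781
z ∧ (z ⊕ w) = min(0.398, 0.781) = 0.398
(y ⊗ ~w) ↔ (z ∧ (z ⊕ w)) = 1 − |0.000 − 0.398| = 1 − 0.398 = 0.602
~((y ⊗ ~w) ↔ (z ∧ (z ⊕ w))) = 1 − 0.602 = 0.398

0.398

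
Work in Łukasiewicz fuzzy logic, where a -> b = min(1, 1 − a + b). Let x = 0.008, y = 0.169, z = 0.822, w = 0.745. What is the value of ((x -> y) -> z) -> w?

x -> y = min(1, 1 − 0.008 + 0.169) = min(1, 1.161) = 1.000
(x -> y) -> z = min(1, 1 − 1.000 + 0.822) = min(1, 0.822) = 0.822
((x -> y) -> z) -> w = min(1, 1 − 0.822 + 0.745) = min(1, 0.923) = 0.923

0.923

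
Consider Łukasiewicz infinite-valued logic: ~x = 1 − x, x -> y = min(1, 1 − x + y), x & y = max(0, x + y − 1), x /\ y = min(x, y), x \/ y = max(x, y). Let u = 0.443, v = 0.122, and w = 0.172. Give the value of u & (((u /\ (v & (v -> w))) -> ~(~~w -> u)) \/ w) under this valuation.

v -> w = min(1, 1 − 0.122 + 0.172) = min(1, 1.050) = 1.000
v & (v -> w) = max(0, 0.122 + 1.000 − 1) = max(0, 0.122) = 0.122
u /\ (v & (v -> w)) = min(0.443, 0.122) = 0.122
~w = 1 − 0.172 = 0.828
~~w = 1 − 0.828 = 0.172
~~w -> u = min(1, 1 − 0.172 + 0.443) = min(1, 1.271) = 1.000
~(~~w -> u) = 1 − 1.000 = 0.000
(u /\ (v & (v -> w))) -> ~(~~w -> u) = min(1, 1 − 0.122 + 0.000) = min(1, 0.878) = 0.878
((u /\ (v & (v -> w))) -> ~(~~w -> u)) \/ w = max(0.878, 0.172) = 0.878
u & (((u /\ (v & (v -> w))) -> ~(~~w -> u)) \/ w) = max(0, 0.443 + 0.878 − 1) = max(0, 0.321) = 0.321

0.321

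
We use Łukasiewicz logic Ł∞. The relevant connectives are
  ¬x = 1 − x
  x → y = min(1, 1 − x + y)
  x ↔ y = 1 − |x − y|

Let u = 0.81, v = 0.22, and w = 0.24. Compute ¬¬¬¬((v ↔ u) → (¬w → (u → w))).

1.00

v ↔ u = 1 − |0.22 − 0.81| = 1 − 0.59 = 0.41
¬w = 1 − 0.24 = 0.76
u → w = min(1, 1 − 0.81 + 0.24) = min(1, 0.43) = 0.43
¬w → (u → w) = min(1, 1 − 0.76 + 0.43) = min(1, 0.67) = 0.67
(v ↔ u) → (¬w → (u → w)) = min(1, 1 − 0.41 + 0.67) = min(1, 1.26) = 1.00
¬((v ↔ u) → (¬w → (u → w))) = 1 − 1.00 = 0.00
¬¬((v ↔ u) → (¬w → (u → w))) = 1 − 0.00 = 1.00
¬¬¬((v ↔ u) → (¬w → (u → w))) = 1 − 1.00 = 0.00
¬¬¬¬((v ↔ u) → (¬w → (u → w))) = 1 − 0.00 = 1.00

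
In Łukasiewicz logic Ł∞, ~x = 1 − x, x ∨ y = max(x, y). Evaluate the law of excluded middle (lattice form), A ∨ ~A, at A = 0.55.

~A = 1 − 0.55 = 0.45
A ∨ ~A = max(0.55, 0.45) = 0.55
(The value 0.55 < 1 shows this instance is not satisfied; not a Ł∞-tautology — its value is max(a, 1−a).)

0.55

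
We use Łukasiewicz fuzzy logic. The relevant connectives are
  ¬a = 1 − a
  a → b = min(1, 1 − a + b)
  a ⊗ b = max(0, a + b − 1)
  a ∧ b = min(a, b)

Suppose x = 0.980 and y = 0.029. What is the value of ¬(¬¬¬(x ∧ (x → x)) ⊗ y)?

1.000

x → x = min(1, 1 − 0.980 + 0.980) = min(1, 1.000) = 1.000
x ∧ (x → x) = min(0.980, 1.000) = 0.980
¬(x ∧ (x → x)) = 1 − 0.980 = 0.020
¬¬(x ∧ (x → x)) = 1 − 0.020 = 0.980
¬¬¬(x ∧ (x → x)) = 1 − 0.980 = 0.020
¬¬¬(x ∧ (x → x)) ⊗ y = max(0, 0.020 + 0.029 − 1) = max(0, -0.951) = 0.000
¬(¬¬¬(x ∧ (x → x)) ⊗ y) = 1 − 0.000 = 1.000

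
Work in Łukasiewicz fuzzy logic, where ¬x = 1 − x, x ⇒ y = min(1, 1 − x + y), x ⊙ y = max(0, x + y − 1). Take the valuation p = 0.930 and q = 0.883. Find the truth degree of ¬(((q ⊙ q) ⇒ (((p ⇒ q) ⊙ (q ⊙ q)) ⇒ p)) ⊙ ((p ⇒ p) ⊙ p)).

0.070

q ⊙ q = max(0, 0.883 + 0.883 − 1) = max(0, 0.766) = 0.766
p ⇒ q = min(1, 1 − 0.930 + 0.883) = min(1, 0.953) = 0.953
(p ⇒ q) ⊙ (q ⊙ q) = max(0, 0.953 + 0.766 − 1) = max(0, 0.719) = 0.719
((p ⇒ q) ⊙ (q ⊙ q)) ⇒ p = min(1, 1 − 0.719 + 0.930) = min(1, 1.211) = 1.000
(q ⊙ q) ⇒ (((p ⇒ q) ⊙ (q ⊙ q)) ⇒ p) = min(1, 1 − 0.766 + 1.000) = min(1, 1.234) = 1.000
p ⇒ p = min(1, 1 − 0.930 + 0.930) = min(1, 1.000) = 1.000
(p ⇒ p) ⊙ p = max(0, 1.000 + 0.930 − 1) = max(0, 0.930) = 0.930
((q ⊙ q) ⇒ (((p ⇒ q) ⊙ (q ⊙ q)) ⇒ p)) ⊙ ((p ⇒ p) ⊙ p) = max(0, 1.000 + 0.930 − 1) = max(0, 0.930) = 0.930
¬(((q ⊙ q) ⇒ (((p ⇒ q) ⊙ (q ⊙ q)) ⇒ p)) ⊙ ((p ⇒ p) ⊙ p)) = 1 − 0.930 = 0.070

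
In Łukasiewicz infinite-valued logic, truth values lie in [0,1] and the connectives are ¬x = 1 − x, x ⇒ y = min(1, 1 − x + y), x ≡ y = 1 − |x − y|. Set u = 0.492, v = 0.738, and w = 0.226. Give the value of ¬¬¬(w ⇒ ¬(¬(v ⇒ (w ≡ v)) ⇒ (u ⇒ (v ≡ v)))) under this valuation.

w ≡ v = 1 − |0.226 − 0.738| = 1 − 0.512 = 0.488
v ⇒ (w ≡ v) = min(1, 1 − 0.738 + 0.488) = min(1, 0.750) = 0.750
¬(v ⇒ (w ≡ v)) = 1 − 0.750 = 0.250
v ≡ v = 1 − |0.738 − 0.738| = 1 − 0.000 = 1.000
u ⇒ (v ≡ v) = min(1, 1 − 0.492 + 1.000) = min(1, 1.508) = 1.000
¬(v ⇒ (w ≡ v)) ⇒ (u ⇒ (v ≡ v)) = min(1, 1 − 0.250 + 1.000) = min(1, 1.750) = 1.000
¬(¬(v ⇒ (w ≡ v)) ⇒ (u ⇒ (v ≡ v))) = 1 − 1.000 = 0.000
w ⇒ ¬(¬(v ⇒ (w ≡ v)) ⇒ (u ⇒ (v ≡ v))) = min(1, 1 − 0.226 + 0.000) = min(1, 0.774) = 0.774
¬(w ⇒ ¬(¬(v ⇒ (w ≡ v)) ⇒ (u ⇒ (v ≡ v)))) = 1 − 0.774 = 0.226
¬¬(w ⇒ ¬(¬(v ⇒ (w ≡ v)) ⇒ (u ⇒ (v ≡ v)))) = 1 − 0.226 = 0.774
¬¬¬(w ⇒ ¬(¬(v ⇒ (w ≡ v)) ⇒ (u ⇒ (v ≡ v)))) = 1 − 0.774 = 0.226

0.226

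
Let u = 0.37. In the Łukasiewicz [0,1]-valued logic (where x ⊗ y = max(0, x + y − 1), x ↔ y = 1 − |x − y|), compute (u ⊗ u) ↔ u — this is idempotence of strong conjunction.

0.63

u ⊗ u = max(0, 0.37 + 0.37 − 1) = max(0, -0.26) = 0.00
(u ⊗ u) ↔ u = 1 − |0.00 − 0.37| = 1 − 0.37 = 0.63
(The value 0.63 < 1 shows this instance is not satisfied; fails in Ł∞ since a ⊗ a = max(0, 2a−1) ≠ a in general.)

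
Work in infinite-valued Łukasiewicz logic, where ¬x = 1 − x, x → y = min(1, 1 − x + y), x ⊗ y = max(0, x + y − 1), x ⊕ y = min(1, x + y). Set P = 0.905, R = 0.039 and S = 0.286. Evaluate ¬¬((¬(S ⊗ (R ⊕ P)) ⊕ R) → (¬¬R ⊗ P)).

R ⊕ P = min(1, 0.039 + 0.905) = min(1, 0.944) = 0.944
S ⊗ (R ⊕ P) = max(0, 0.286 + 0.944 − 1) = max(0, 0.230) = 0.230
¬(S ⊗ (R ⊕ P)) = 1 − 0.230 = 0.770
¬(S ⊗ (R ⊕ P)) ⊕ R = min(1, 0.770 + 0.039) = min(1, 0.809) = 0.809
¬R = 1 − 0.039 = 0.961
¬¬R = 1 − 0.961 = 0.039
¬¬R ⊗ P = max(0, 0.039 + 0.905 − 1) = max(0, -0.056) = 0.000
(¬(S ⊗ (R ⊕ P)) ⊕ R) → (¬¬R ⊗ P) = min(1, 1 − 0.809 + 0.000) = min(1, 0.191) = 0.191
¬((¬(S ⊗ (R ⊕ P)) ⊕ R) → (¬¬R ⊗ P)) = 1 − 0.191 = 0.809
¬¬((¬(S ⊗ (R ⊕ P)) ⊕ R) → (¬¬R ⊗ P)) = 1 − 0.809 = 0.191

0.191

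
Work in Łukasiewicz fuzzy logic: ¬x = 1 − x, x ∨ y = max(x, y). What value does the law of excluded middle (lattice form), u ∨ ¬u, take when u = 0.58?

0.58

¬u = 1 − 0.58 = 0.42
u ∨ ¬u = max(0.58, 0.42) = 0.58
(The value 0.58 < 1 shows this instance is not satisfied; not a Ł∞-tautology — its value is max(a, 1−a).)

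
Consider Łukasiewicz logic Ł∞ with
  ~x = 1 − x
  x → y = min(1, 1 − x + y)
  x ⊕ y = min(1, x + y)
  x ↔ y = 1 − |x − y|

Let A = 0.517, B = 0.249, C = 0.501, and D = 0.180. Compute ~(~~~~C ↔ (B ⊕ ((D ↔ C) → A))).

~C = 1 − 0.501 = 0.499
~~C = 1 − 0.499 = 0.501
~~~C = 1 − 0.501 = 0.499
~~~~C = 1 − 0.499 = 0.501
D ↔ C = 1 − |0.180 − 0.501| = 1 − 0.321 = 0.679
(D ↔ C) → A = min(1, 1 − 0.679 + 0.517) = min(1, 0.838) = 0.838
B ⊕ ((D ↔ C) → A) = min(1, 0.249 + 0.838) = min(1, 1.087) = 1.000
~~~~C ↔ (B ⊕ ((D ↔ C) → A)) = 1 − |0.501 − 1.000| = 1 − 0.499 = 0.501
~(~~~~C ↔ (B ⊕ ((D ↔ C) → A))) = 1 − 0.501 = 0.499

0.499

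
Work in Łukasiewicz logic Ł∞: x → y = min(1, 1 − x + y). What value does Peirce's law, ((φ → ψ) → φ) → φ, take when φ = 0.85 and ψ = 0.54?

0.85

φ → ψ = min(1, 1 − 0.85 + 0.54) = min(1, 0.69) = 0.69
(φ → ψ) → φ = min(1, 1 − 0.69 + 0.85) = min(1, 1.16) = 1.00
((φ → ψ) → φ) → φ = min(1, 1 − 1.00 + 0.85) = min(1, 0.85) = 0.85
(The value 0.85 < 1 shows this instance is not satisfied; not a Ł∞-tautology in general.)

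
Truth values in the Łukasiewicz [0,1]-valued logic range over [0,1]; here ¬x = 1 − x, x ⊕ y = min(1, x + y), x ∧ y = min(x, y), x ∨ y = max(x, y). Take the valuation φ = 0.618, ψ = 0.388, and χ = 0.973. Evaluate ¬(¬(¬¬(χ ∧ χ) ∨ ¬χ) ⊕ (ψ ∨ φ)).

χ ∧ χ = min(0.973, 0.973) = 0.973
¬(χ ∧ χ) = 1 − 0.973 = 0.027
¬¬(χ ∧ χ) = 1 − 0.027 = 0.973
¬χ = 1 − 0.973 = 0.027
¬¬(χ ∧ χ) ∨ ¬χ = max(0.973, 0.027) = 0.973
¬(¬¬(χ ∧ χ) ∨ ¬χ) = 1 − 0.973 = 0.027
ψ ∨ φ = max(0.388, 0.618) = 0.618
¬(¬¬(χ ∧ χ) ∨ ¬χ) ⊕ (ψ ∨ φ) = min(1, 0.027 + 0.618) = min(1, 0.645) = 0.645
¬(¬(¬¬(χ ∧ χ) ∨ ¬χ) ⊕ (ψ ∨ φ)) = 1 − 0.645 = 0.355

0.355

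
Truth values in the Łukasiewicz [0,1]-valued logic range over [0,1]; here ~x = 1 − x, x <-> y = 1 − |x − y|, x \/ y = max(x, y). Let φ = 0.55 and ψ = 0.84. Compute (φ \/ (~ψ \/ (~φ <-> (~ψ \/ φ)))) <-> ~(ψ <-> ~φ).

0.49

~ψ = 1 − 0.84 = 0.16
~φ = 1 − 0.55 = 0.45
~ψ \/ φ = max(0.16, 0.55) = 0.55
~φ <-> (~ψ \/ φ) = 1 − |0.45 − 0.55| = 1 − 0.10 = 0.90
~ψ \/ (~φ <-> (~ψ \/ φ)) = max(0.16, 0.90) = 0.90
φ \/ (~ψ \/ (~φ <-> (~ψ \/ φ))) = max(0.55, 0.90) = 0.90
ψ <-> ~φ = 1 − |0.84 − 0.45| = 1 − 0.39 = 0.61
~(ψ <-> ~φ) = 1 − 0.61 = 0.39
(φ \/ (~ψ \/ (~φ <-> (~ψ \/ φ)))) <-> ~(ψ <-> ~φ) = 1 − |0.90 − 0.39| = 1 − 0.51 = 0.49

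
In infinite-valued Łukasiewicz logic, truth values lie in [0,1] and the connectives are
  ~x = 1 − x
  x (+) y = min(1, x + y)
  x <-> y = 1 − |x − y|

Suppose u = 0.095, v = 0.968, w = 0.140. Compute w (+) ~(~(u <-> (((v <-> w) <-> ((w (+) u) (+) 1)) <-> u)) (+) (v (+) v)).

0.140

v <-> w = 1 − |0.968 − 0.140| = 1 − 0.828 = 0.172
w (+) u = min(1, 0.140 + 0.095) = min(1, 0.235) = 0.235
(w (+) u) (+) 1 = min(1, 0.235 + 1.000) = min(1, 1.235) = 1.000
(v <-> w) <-> ((w (+) u) (+) 1) = 1 − |0.172 − 1.000| = 1 − 0.828 = 0.172
((v <-> w) <-> ((w (+) u) (+) 1)) <-> u = 1 − |0.172 − 0.095| = 1 − 0.077 = 0.923
u <-> (((v <-> w) <-> ((w (+) u) (+) 1)) <-> u) = 1 − |0.095 − 0.923| = 1 − 0.828 = 0.172
~(u <-> (((v <-> w) <-> ((w (+) u) (+) 1)) <-> u)) = 1 − 0.172 = 0.828
v (+) v = min(1, 0.968 + 0.968) = min(1, 1.936) = 1.000
~(u <-> (((v <-> w) <-> ((w (+) u) (+) 1)) <-> u)) (+) (v (+) v) = min(1, 0.828 + 1.000) = min(1, 1.828) = 1.000
~(~(u <-> (((v <-> w) <-> ((w (+) u) (+) 1)) <-> u)) (+) (v (+) v)) = 1 − 1.000 = 0.000
w (+) ~(~(u <-> (((v <-> w) <-> ((w (+) u) (+) 1)) <-> u)) (+) (v (+) v)) = min(1, 0.140 + 0.000) = min(1, 0.140) = 0.140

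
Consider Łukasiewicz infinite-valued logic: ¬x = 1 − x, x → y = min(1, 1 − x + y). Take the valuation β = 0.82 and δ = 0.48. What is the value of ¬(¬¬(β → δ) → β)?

β → δ = min(1, 1 − 0.82 + 0.48) = min(1, 0.66) = 0.66
¬(β → δ) = 1 − 0.66 = 0.34
¬¬(β → δ) = 1 − 0.34 = 0.66
¬¬(β → δ) → β = min(1, 1 − 0.66 + 0.82) = min(1, 1.16) = 1.00
¬(¬¬(β → δ) → β) = 1 − 1.00 = 0.00

0.00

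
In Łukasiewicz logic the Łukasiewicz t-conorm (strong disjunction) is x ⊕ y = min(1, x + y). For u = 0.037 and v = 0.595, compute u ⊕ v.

u ⊕ v = min(1, 0.037 + 0.595) = min(1, 0.632) = 0.632
For comparison, the Gödel t-conorm max(x, y) would give 0.595.

0.632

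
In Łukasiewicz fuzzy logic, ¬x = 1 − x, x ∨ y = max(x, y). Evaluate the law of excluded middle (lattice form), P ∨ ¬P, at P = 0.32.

¬P = 1 − 0.32 = 0.68
P ∨ ¬P = max(0.32, 0.68) = 0.68
(The value 0.68 < 1 shows this instance is not satisfied; not a Ł∞-tautology — its value is max(a, 1−a).)

0.68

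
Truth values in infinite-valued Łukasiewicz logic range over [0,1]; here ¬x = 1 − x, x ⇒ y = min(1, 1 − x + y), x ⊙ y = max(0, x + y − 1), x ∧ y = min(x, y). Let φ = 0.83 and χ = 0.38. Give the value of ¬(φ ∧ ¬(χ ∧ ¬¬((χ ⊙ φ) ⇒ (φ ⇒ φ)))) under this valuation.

χ ⊙ φ = max(0, 0.38 + 0.83 − 1) = max(0, 0.21) = 0.21
φ ⇒ φ = min(1, 1 − 0.83 + 0.83) = min(1, 1.00) = 1.00
(χ ⊙ φ) ⇒ (φ ⇒ φ) = min(1, 1 − 0.21 + 1.00) = min(1, 1.79) = 1.00
¬((χ ⊙ φ) ⇒ (φ ⇒ φ)) = 1 − 1.00 = 0.00
¬¬((χ ⊙ φ) ⇒ (φ ⇒ φ)) = 1 − 0.00 = 1.00
χ ∧ ¬¬((χ ⊙ φ) ⇒ (φ ⇒ φ)) = min(0.38, 1.00) = 0.38
¬(χ ∧ ¬¬((χ ⊙ φ) ⇒ (φ ⇒ φ))) = 1 − 0.38 = 0.62
φ ∧ ¬(χ ∧ ¬¬((χ ⊙ φ) ⇒ (φ ⇒ φ))) = min(0.83, 0.62) = 0.62
¬(φ ∧ ¬(χ ∧ ¬¬((χ ⊙ φ) ⇒ (φ ⇒ φ)))) = 1 − 0.62 = 0.38

0.38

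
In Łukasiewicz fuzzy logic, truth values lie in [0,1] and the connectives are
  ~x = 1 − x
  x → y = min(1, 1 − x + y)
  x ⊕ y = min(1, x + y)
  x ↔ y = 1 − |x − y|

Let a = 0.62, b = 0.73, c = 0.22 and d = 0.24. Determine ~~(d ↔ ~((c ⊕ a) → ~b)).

0.67

c ⊕ a = min(1, 0.22 + 0.62) = min(1, 0.84) = 0.84
~b = 1 − 0.73 = 0.27
(c ⊕ a) → ~b = min(1, 1 − 0.84 + 0.27) = min(1, 0.43) = 0.43
~((c ⊕ a) → ~b) = 1 − 0.43 = 0.57
d ↔ ~((c ⊕ a) → ~b) = 1 − |0.24 − 0.57| = 1 − 0.33 = 0.67
~(d ↔ ~((c ⊕ a) → ~b)) = 1 − 0.67 = 0.33
~~(d ↔ ~((c ⊕ a) → ~b)) = 1 − 0.33 = 0.67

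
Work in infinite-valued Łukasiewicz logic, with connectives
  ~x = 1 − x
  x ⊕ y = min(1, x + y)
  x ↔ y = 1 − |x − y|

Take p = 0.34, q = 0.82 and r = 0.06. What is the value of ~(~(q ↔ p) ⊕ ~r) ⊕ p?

q ↔ p = 1 − |0.82 − 0.34| = 1 − 0.48 = 0.52
~(q ↔ p) = 1 − 0.52 = 0.48
~r = 1 − 0.06 = 0.94
~(q ↔ p) ⊕ ~r = min(1, 0.48 + 0.94) = min(1, 1.42) = 1.00
~(~(q ↔ p) ⊕ ~r) = 1 − 1.00 = 0.00
~(~(q ↔ p) ⊕ ~r) ⊕ p = min(1, 0.00 + 0.34) = min(1, 0.34) = 0.34

0.34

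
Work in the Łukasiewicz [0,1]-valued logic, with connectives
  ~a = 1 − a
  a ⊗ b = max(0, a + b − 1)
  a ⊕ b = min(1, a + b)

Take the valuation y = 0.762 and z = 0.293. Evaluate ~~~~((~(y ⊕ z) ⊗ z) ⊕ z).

0.293

y ⊕ z = min(1, 0.762 + 0.293) = min(1, 1.055) = 1.000
~(y ⊕ z) = 1 − 1.000 = 0.000
~(y ⊕ z) ⊗ z = max(0, 0.000 + 0.293 − 1) = max(0, -0.707) = 0.000
(~(y ⊕ z) ⊗ z) ⊕ z = min(1, 0.000 + 0.293) = min(1, 0.293) = 0.293
~((~(y ⊕ z) ⊗ z) ⊕ z) = 1 − 0.293 = 0.707
~~((~(y ⊕ z) ⊗ z) ⊕ z) = 1 − 0.707 = 0.293
~~~((~(y ⊕ z) ⊗ z) ⊕ z) = 1 − 0.293 = 0.707
~~~~((~(y ⊕ z) ⊗ z) ⊕ z) = 1 − 0.707 = 0.293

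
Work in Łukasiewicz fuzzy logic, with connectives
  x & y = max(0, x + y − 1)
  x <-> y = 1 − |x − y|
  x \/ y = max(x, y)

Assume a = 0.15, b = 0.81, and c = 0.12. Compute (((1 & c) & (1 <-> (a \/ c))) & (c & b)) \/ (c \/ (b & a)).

1 & c = max(0, 1.00 + 0.12 − 1) = max(0, 0.12) = 0.12
a \/ c = max(0.15, 0.12) = 0.15
1 <-> (a \/ c) = 1 − |1.00 − 0.15| = 1 − 0.85 = 0.15
(1 & c) & (1 <-> (a \/ c)) = max(0, 0.12 + 0.15 − 1) = max(0, -0.73) = 0.00
c & b = max(0, 0.12 + 0.81 − 1) = max(0, -0.07) = 0.00
((1 & c) & (1 <-> (a \/ c))) & (c & b) = max(0, 0.00 + 0.00 − 1) = max(0, -1.00) = 0.00
b & a = max(0, 0.81 + 0.15 − 1) = max(0, -0.04) = 0.00
c \/ (b & a) = max(0.12, 0.00) = 0.12
(((1 & c) & (1 <-> (a \/ c))) & (c & b)) \/ (c \/ (b & a)) = max(0.00, 0.12) = 0.12

0.12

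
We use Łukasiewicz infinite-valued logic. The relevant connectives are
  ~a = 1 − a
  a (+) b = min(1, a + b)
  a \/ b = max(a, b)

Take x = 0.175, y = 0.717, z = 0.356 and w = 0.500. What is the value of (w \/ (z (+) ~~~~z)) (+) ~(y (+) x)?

0.820

~z = 1 − 0.356 = 0.644
~~z = 1 − 0.644 = 0.356
~~~z = 1 − 0.356 = 0.644
~~~~z = 1 − 0.644 = 0.356
z (+) ~~~~z = min(1, 0.356 + 0.356) = min(1, 0.712) = 0.712
w \/ (z (+) ~~~~z) = max(0.500, 0.712) = 0.712
y (+) x = min(1, 0.717 + 0.175) = min(1, 0.892) = 0.892
~(y (+) x) = 1 − 0.892 = 0.108
(w \/ (z (+) ~~~~z)) (+) ~(y (+) x) = min(1, 0.712 + 0.108) = min(1, 0.820) = 0.820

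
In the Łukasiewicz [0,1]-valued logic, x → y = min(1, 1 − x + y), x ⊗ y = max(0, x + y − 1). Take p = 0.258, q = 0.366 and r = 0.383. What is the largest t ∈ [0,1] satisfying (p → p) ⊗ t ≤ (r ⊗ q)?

0.000

p → p = min(1, 1 − 0.258 + 0.258) = min(1, 1.000) = 1.000
So the left factor is p → p = 1.000.
r ⊗ q = max(0, 0.383 + 0.366 − 1) = max(0, -0.251) = 0.000
So the right-hand bound is r ⊗ q = 0.000.
The residuum of the Łukasiewicz t-norm gives the supremum: min(1, 1 − 1.000 + 0.000).
1 − 1.000 + 0.000 = 0.000, so t = min(1, 0.000) = 0.000.
Check: 1.000 ⊗ 0.000 = max(0, 0.000) = 0.000 ≤ 0.000.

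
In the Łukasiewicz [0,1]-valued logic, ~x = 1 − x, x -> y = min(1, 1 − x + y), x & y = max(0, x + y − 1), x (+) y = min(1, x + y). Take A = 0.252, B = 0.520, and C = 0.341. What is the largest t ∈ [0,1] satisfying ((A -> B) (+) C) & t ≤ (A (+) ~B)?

0.732

A -> B = min(1, 1 − 0.252 + 0.520) = min(1, 1.268) = 1.000
(A -> B) (+) C = min(1, 1.000 + 0.341) = min(1, 1.341) = 1.000
So the left factor is (A -> B) (+) C = 1.000.
~B = 1 − 0.520 = 0.480
A (+) ~B = min(1, 0.252 + 0.480) = min(1, 0.732) = 0.732
So the right-hand bound is A (+) ~B = 0.732.
The residuum of the Łukasiewicz t-norm gives the supremum: min(1, 1 − 1.000 + 0.732).
1 − 1.000 + 0.732 = 0.732, so t = min(1, 0.732) = 0.732.
Check: 1.000 & 0.732 = max(0, 0.732) = 0.732 ≤ 0.732.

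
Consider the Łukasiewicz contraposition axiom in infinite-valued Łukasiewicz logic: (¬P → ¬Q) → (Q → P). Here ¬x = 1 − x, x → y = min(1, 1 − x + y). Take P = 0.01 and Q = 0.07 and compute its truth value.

¬P = 1 − 0.01 = 0.99
¬Q = 1 − 0.07 = 0.93
¬P → ¬Q = min(1, 1 − 0.99 + 0.93) = min(1, 0.94) = 0.94
Q → P = min(1, 1 − 0.07 + 0.01) = min(1, 0.94) = 0.94
(¬P → ¬Q) → (Q → P) = min(1, 1 − 0.94 + 0.94) = min(1, 1.00) = 1.00
(As expected: an axiom of Ł∞, always 1.)

1.00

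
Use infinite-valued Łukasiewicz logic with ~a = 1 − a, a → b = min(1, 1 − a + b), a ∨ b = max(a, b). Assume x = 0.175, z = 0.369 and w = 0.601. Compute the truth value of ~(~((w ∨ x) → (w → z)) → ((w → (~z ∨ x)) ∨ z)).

0.000

w ∨ x = max(0.601, 0.175) = 0.601
w → z = min(1, 1 − 0.601 + 0.369) = min(1, 0.768) = 0.768
(w ∨ x) → (w → z) = min(1, 1 − 0.601 + 0.768) = min(1, 1.167) = 1.000
~((w ∨ x) → (w → z)) = 1 − 1.000 = 0.000
~z = 1 − 0.369 = 0.631
~z ∨ x = max(0.631, 0.175) = 0.631
w → (~z ∨ x) = min(1, 1 − 0.601 + 0.631) = min(1, 1.030) = 1.000
(w → (~z ∨ x)) ∨ z = max(1.000, 0.369) = 1.000
~((w ∨ x) → (w → z)) → ((w → (~z ∨ x)) ∨ z) = min(1, 1 − 0.000 + 1.000) = min(1, 2.000) = 1.000
~(~((w ∨ x) → (w → z)) → ((w → (~z ∨ x)) ∨ z)) = 1 − 1.000 = 0.000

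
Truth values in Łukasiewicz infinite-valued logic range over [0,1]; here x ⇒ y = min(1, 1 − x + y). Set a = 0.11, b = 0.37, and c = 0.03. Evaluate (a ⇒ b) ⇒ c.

0.03

a ⇒ b = min(1, 1 − 0.11 + 0.37) = min(1, 1.26) = 1.00
(a ⇒ b) ⇒ c = min(1, 1 − 1.00 + 0.03) = min(1, 0.03) = 0.03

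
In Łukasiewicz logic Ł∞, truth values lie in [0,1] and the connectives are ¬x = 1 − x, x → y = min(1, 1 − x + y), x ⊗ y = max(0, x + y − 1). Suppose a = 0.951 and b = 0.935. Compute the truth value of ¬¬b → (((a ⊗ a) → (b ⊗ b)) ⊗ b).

0.968

¬b = 1 − 0.935 = 0.065
¬¬b = 1 − 0.065 = 0.935
a ⊗ a = max(0, 0.951 + 0.951 − 1) = max(0, 0.902) = 0.902
b ⊗ b = max(0, 0.935 + 0.935 − 1) = max(0, 0.870) = 0.870
(a ⊗ a) → (b ⊗ b) = min(1, 1 − 0.902 + 0.870) = min(1, 0.968) = 0.968
((a ⊗ a) → (b ⊗ b)) ⊗ b = max(0, 0.968 + 0.935 − 1) = max(0, 0.903) = 0.903
¬¬b → (((a ⊗ a) → (b ⊗ b)) ⊗ b) = min(1, 1 − 0.935 + 0.903) = min(1, 0.968) = 0.968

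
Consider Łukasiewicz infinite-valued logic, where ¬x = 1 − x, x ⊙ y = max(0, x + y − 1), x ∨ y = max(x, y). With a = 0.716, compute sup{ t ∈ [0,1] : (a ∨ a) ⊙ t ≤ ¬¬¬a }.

a ∨ a = max(0.716, 0.716) = 0.716
So the left factor is a ∨ a = 0.716.
¬a = 1 − 0.716 = 0.284
¬¬a = 1 − 0.284 = 0.716
¬¬¬a = 1 − 0.716 = 0.284
So the right-hand bound is ¬¬¬a = 0.284.
The residuum of the Łukasiewicz t-norm gives the supremum: min(1, 1 − 0.716 + 0.284).
1 − 0.716 + 0.284 = 0.568, so t = min(1, 0.568) = 0.568.
Check: 0.716 ⊙ 0.568 = max(0, 0.284) = 0.284 ≤ 0.284.

0.568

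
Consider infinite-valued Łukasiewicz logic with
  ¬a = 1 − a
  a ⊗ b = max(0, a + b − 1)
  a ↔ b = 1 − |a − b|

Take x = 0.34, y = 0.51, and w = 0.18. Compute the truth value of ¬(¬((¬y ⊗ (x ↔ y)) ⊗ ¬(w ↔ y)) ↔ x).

¬y = 1 − 0.51 = 0.49
x ↔ y = 1 − |0.34 − 0.51| = 1 − 0.17 = 0.83
¬y ⊗ (x ↔ y) = max(0, 0.49 + 0.83 − 1) = max(0, 0.32) = 0.32
w ↔ y = 1 − |0.18 − 0.51| = 1 − 0.33 = 0.67
¬(w ↔ y) = 1 − 0.67 = 0.33
(¬y ⊗ (x ↔ y)) ⊗ ¬(w ↔ y) = max(0, 0.32 + 0.33 − 1) = max(0, -0.35) = 0.00
¬((¬y ⊗ (x ↔ y)) ⊗ ¬(w ↔ y)) = 1 − 0.00 = 1.00
¬((¬y ⊗ (x ↔ y)) ⊗ ¬(w ↔ y)) ↔ x = 1 − |1.00 − 0.34| = 1 − 0.66 = 0.34
¬(¬((¬y ⊗ (x ↔ y)) ⊗ ¬(w ↔ y)) ↔ x) = 1 − 0.34 = 0.66

0.66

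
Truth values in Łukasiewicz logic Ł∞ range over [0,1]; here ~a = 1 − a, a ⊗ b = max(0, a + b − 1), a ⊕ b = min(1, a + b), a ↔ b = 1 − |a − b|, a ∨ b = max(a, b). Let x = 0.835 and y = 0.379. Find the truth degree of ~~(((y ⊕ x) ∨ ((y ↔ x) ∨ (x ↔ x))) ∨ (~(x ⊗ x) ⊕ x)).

y ⊕ x = min(1, 0.379 + 0.835) = min(1, 1.214) = 1.000
y ↔ x = 1 − |0.379 − 0.835| = 1 − 0.456 = 0.544
x ↔ x = 1 − |0.835 − 0.835| = 1 − 0.000 = 1.000
(y ↔ x) ∨ (x ↔ x) = max(0.544, 1.000) = 1.000
(y ⊕ x) ∨ ((y ↔ x) ∨ (x ↔ x)) = max(1.000, 1.000) = 1.000
x ⊗ x = max(0, 0.835 + 0.835 − 1) = max(0, 0.670) = 0.670
~(x ⊗ x) = 1 − 0.670 = 0.330
~(x ⊗ x) ⊕ x = min(1, 0.330 + 0.835) = min(1, 1.165) = 1.000
((y ⊕ x) ∨ ((y ↔ x) ∨ (x ↔ x))) ∨ (~(x ⊗ x) ⊕ x) = max(1.000, 1.000) = 1.000
~(((y ⊕ x) ∨ ((y ↔ x) ∨ (x ↔ x))) ∨ (~(x ⊗ x) ⊕ x)) = 1 − 1.000 = 0.000
~~(((y ⊕ x) ∨ ((y ↔ x) ∨ (x ↔ x))) ∨ (~(x ⊗ x) ⊕ x)) = 1 − 0.000 = 1.000

1.000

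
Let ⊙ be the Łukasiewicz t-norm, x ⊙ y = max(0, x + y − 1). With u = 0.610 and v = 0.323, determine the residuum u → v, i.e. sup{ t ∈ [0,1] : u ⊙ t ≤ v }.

The residuum of the Łukasiewicz t-norm gives the supremum: min(1, 1 − 0.610 + 0.323).
1 − 0.610 + 0.323 = 0.713, so t = min(1, 0.713) = 0.713.
Check: 0.610 ⊙ 0.713 = max(0, 0.323) = 0.323 ≤ 0.323.

0.713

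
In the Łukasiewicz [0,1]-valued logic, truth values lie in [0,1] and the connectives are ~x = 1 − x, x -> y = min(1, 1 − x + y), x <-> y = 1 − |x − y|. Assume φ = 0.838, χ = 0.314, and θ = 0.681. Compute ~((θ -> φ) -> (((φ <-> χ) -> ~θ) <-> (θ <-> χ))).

θ -> φ = min(1, 1 − 0.681 + 0.838) = min(1, 1.157) = 1.000
φ <-> χ = 1 − |0.838 − 0.314| = 1 − 0.524 = 0.476
~θ = 1 − 0.681 = 0.319
(φ <-> χ) -> ~θ = min(1, 1 − 0.476 + 0.319) = min(1, 0.843) = 0.843
θ <-> χ = 1 − |0.681 − 0.314| = 1 − 0.367 = 0.633
((φ <-> χ) -> ~θ) <-> (θ <-> χ) = 1 − |0.843 − 0.633| = 1 − 0.210 = 0.790
(θ -> φ) -> (((φ <-> χ) -> ~θ) <-> (θ <-> χ)) = min(1, 1 − 1.000 + 0.790) = min(1, 0.790) = 0.790
~((θ -> φ) -> (((φ <-> χ) -> ~θ) <-> (θ <-> χ))) = 1 − 0.790 = 0.210

0.210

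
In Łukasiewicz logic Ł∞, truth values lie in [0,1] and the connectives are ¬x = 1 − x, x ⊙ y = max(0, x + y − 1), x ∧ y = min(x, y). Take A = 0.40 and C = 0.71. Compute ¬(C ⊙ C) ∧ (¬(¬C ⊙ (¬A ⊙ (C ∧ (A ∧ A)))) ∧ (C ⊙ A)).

0.11

C ⊙ C = max(0, 0.71 + 0.71 − 1) = max(0, 0.42) = 0.42
¬(C ⊙ C) = 1 − 0.42 = 0.58
¬C = 1 − 0.71 = 0.29
¬A = 1 − 0.40 = 0.60
A ∧ A = min(0.40, 0.40) = 0.40
C ∧ (A ∧ A) = min(0.71, 0.40) = 0.40
¬A ⊙ (C ∧ (A ∧ A)) = max(0, 0.60 + 0.40 − 1) = max(0, 0.00) = 0.00
¬C ⊙ (¬A ⊙ (C ∧ (A ∧ A))) = max(0, 0.29 + 0.00 − 1) = max(0, -0.71) = 0.00
¬(¬C ⊙ (¬A ⊙ (C ∧ (A ∧ A)))) = 1 − 0.00 = 1.00
C ⊙ A = max(0, 0.71 + 0.40 − 1) = max(0, 0.11) = 0.11
¬(¬C ⊙ (¬A ⊙ (C ∧ (A ∧ A)))) ∧ (C ⊙ A) = min(1.00, 0.11) = 0.11
¬(C ⊙ C) ∧ (¬(¬C ⊙ (¬A ⊙ (C ∧ (A ∧ A)))) ∧ (C ⊙ A)) = min(0.58, 0.11) = 0.11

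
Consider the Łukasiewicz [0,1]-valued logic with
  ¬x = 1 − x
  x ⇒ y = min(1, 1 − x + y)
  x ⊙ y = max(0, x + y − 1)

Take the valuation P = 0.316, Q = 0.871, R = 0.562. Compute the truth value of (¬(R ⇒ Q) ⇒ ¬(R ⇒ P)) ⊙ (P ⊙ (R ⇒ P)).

R ⇒ Q = min(1, 1 − 0.562 + 0.871) = min(1, 1.309) = 1.000
¬(R ⇒ Q) = 1 − 1.000 = 0.000
R ⇒ P = min(1, 1 − 0.562 + 0.316) = min(1, 0.754) = 0.754
¬(R ⇒ P) = 1 − 0.754 = 0.246
¬(R ⇒ Q) ⇒ ¬(R ⇒ P) = min(1, 1 − 0.000 + 0.246) = min(1, 1.246) = 1.000
P ⊙ (R ⇒ P) = max(0, 0.316 + 0.754 − 1) = max(0, 0.070) = 0.070
(¬(R ⇒ Q) ⇒ ¬(R ⇒ P)) ⊙ (P ⊙ (R ⇒ P)) = max(0, 1.000 + 0.070 − 1) = max(0, 0.070) = 0.070

0.070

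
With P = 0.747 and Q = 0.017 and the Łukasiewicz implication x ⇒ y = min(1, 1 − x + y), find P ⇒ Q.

P ⇒ Q = min(1, 1 − 0.747 + 0.017) = min(1, 0.270) = 0.270
For comparison, the Gödel implication (1 if x ≤ y else y) would give 0.017.

0.270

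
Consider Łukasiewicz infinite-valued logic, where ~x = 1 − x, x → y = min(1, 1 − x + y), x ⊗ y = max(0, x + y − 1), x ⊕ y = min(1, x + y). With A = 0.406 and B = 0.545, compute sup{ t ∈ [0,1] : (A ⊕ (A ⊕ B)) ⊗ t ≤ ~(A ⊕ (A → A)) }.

A ⊕ B = min(1, 0.406 + 0.545) = min(1, 0.951) = 0.951
A ⊕ (A ⊕ B) = min(1, 0.406 + 0.951) = min(1, 1.357) = 1.000
So the left factor is A ⊕ (A ⊕ B) = 1.000.
A → A = min(1, 1 − 0.406 + 0.406) = min(1, 1.000) = 1.000
A ⊕ (A → A) = min(1, 0.406 + 1.000) = min(1, 1.406) = 1.000
~(A ⊕ (A → A)) = 1 − 1.000 = 0.000
So the right-hand bound is ~(A ⊕ (A → A)) = 0.000.
The residuum of the Łukasiewicz t-norm gives the supremum: min(1, 1 − 1.000 + 0.000).
1 − 1.000 + 0.000 = 0.000, so t = min(1, 0.000) = 0.000.
Check: 1.000 ⊗ 0.000 = max(0, 0.000) = 0.000 ≤ 0.000.

0.000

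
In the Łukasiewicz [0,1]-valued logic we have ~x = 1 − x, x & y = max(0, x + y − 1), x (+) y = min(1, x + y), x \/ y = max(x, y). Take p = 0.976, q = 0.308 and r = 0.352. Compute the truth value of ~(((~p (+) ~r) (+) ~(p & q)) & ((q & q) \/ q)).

~p = 1 − 0.976 = 0.024
~r = 1 − 0.352 = 0.648
~p (+) ~r = min(1, 0.024 + 0.648) = min(1, 0.672) = 0.672
p & q = max(0, 0.976 + 0.308 − 1) = max(0, 0.284) = 0.284
~(p & q) = 1 − 0.284 = 0.716
(~p (+) ~r) (+) ~(p & q) = min(1, 0.672 + 0.716) = min(1, 1.388) = 1.000
q & q = max(0, 0.308 + 0.308 − 1) = max(0, -0.384) = 0.000
(q & q) \/ q = max(0.000, 0.308) = 0.308
((~p (+) ~r) (+) ~(p & q)) & ((q & q) \/ q) = max(0, 1.000 + 0.308 − 1) = max(0, 0.308) = 0.308
~(((~p (+) ~r) (+) ~(p & q)) & ((q & q) \/ q)) = 1 − 0.308 = 0.692

0.692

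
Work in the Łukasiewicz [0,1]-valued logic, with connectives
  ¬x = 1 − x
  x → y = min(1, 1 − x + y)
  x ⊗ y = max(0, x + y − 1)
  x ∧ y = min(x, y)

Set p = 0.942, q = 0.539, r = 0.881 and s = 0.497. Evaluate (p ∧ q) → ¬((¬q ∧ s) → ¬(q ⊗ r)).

p ∧ q = min(0.942, 0.539) = 0.539
¬q = 1 − 0.539 = 0.461
¬q ∧ s = min(0.461, 0.497) = 0.461
q ⊗ r = max(0, 0.539 + 0.881 − 1) = max(0, 0.420) = 0.420
¬(q ⊗ r) = 1 − 0.420 = 0.580
(¬q ∧ s) → ¬(q ⊗ r) = min(1, 1 − 0.461 + 0.580) = min(1, 1.119) = 1.000
¬((¬q ∧ s) → ¬(q ⊗ r)) = 1 − 1.000 = 0.000
(p ∧ q) → ¬((¬q ∧ s) → ¬(q ⊗ r)) = min(1, 1 − 0.539 + 0.000) = min(1, 0.461) = 0.461

0.461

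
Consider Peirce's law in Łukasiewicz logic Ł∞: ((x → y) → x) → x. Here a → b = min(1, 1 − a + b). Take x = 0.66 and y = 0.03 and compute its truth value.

x → y = min(1, 1 − 0.66 + 0.03) = min(1, 0.37) = 0.37
(x → y) → x = min(1, 1 − 0.37 + 0.66) = min(1, 1.29) = 1.00
((x → y) → x) → x = min(1, 1 − 1.00 + 0.66) = min(1, 0.66) = 0.66
(The value 0.66 < 1 shows this instance is not satisfied; not a Ł∞-tautology in general.)

0.66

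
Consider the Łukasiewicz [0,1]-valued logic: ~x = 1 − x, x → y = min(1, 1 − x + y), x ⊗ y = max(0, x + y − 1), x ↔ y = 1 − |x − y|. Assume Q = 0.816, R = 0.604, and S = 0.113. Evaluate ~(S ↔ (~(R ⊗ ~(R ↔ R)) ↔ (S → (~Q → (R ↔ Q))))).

R ↔ R = 1 − |0.604 − 0.604| = 1 − 0.000 = 1.000
~(R ↔ R) = 1 − 1.000 = 0.000
R ⊗ ~(R ↔ R) = max(0, 0.604 + 0.000 − 1) = max(0, -0.396) = 0.000
~(R ⊗ ~(R ↔ R)) = 1 − 0.000 = 1.000
~Q = 1 − 0.816 = 0.184
R ↔ Q = 1 − |0.604 − 0.816| = 1 − 0.212 = 0.788
~Q → (R ↔ Q) = min(1, 1 − 0.184 + 0.788) = min(1, 1.604) = 1.000
S → (~Q → (R ↔ Q)) = min(1, 1 − 0.113 + 1.000) = min(1, 1.887) = 1.000
~(R ⊗ ~(R ↔ R)) ↔ (S → (~Q → (R ↔ Q))) = 1 − |1.000 − 1.000| = 1 − 0.000 = 1.000
S ↔ (~(R ⊗ ~(R ↔ R)) ↔ (S → (~Q → (R ↔ Q)))) = 1 − |0.113 − 1.000| = 1 − 0.887 = 0.113
~(S ↔ (~(R ⊗ ~(R ↔ R)) ↔ (S → (~Q → (R ↔ Q))))) = 1 − 0.113 = 0.887

0.887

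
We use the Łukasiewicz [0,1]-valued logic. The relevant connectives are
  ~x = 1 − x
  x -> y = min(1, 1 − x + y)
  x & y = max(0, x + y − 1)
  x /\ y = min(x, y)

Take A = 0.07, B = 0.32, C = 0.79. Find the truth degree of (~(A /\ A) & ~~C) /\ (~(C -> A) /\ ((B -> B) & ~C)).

0.21

A /\ A = min(0.07, 0.07) = 0.07
~(A /\ A) = 1 − 0.07 = 0.93
~C = 1 − 0.79 = 0.21
~~C = 1 − 0.21 = 0.79
~(A /\ A) & ~~C = max(0, 0.93 + 0.79 − 1) = max(0, 0.72) = 0.72
C -> A = min(1, 1 − 0.79 + 0.07) = min(1, 0.28) = 0.28
~(C -> A) = 1 − 0.28 = 0.72
B -> B = min(1, 1 − 0.32 + 0.32) = min(1, 1.00) = 1.00
(B -> B) & ~C = max(0, 1.00 + 0.21 − 1) = max(0, 0.21) = 0.21
~(C -> A) /\ ((B -> B) & ~C) = min(0.72, 0.21) = 0.21
(~(A /\ A) & ~~C) /\ (~(C -> A) /\ ((B -> B) & ~C)) = min(0.72, 0.21) = 0.21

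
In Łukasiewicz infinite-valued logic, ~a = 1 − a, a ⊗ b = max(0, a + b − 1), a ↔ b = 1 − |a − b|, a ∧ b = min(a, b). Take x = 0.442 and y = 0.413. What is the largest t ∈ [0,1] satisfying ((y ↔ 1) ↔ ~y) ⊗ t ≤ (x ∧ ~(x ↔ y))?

y ↔ 1 = 1 − |0.413 − 1.000| = 1 − 0.587 = 0.413
~y = 1 − 0.413 = 0.587
(y ↔ 1) ↔ ~y = 1 − |0.413 − 0.587| = 1 − 0.174 = 0.826
So the left factor is (y ↔ 1) ↔ ~y = 0.826.
x ↔ y = 1 − |0.442 − 0.413| = 1 − 0.029 = 0.971
~(x ↔ y) = 1 − 0.971 = 0.029
x ∧ ~(x ↔ y) = min(0.442, 0.029) = 0.029
So the right-hand bound is x ∧ ~(x ↔ y) = 0.029.
The residuum of the Łukasiewicz t-norm gives the supremum: min(1, 1 − 0.826 + 0.029).
1 − 0.826 + 0.029 = 0.203, so t = min(1, 0.203) = 0.203.
Check: 0.826 ⊗ 0.203 = max(0, 0.029) = 0.029 ≤ 0.029.

0.203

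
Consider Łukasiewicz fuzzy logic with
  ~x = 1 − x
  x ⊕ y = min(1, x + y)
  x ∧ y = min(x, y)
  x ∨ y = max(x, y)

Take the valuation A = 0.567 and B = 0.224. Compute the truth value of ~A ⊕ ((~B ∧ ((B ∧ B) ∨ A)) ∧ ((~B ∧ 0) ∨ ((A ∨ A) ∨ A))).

1.000

~A = 1 − 0.567 = 0.433
~B = 1 − 0.224 = 0.776
B ∧ B = min(0.224, 0.224) = 0.224
(B ∧ B) ∨ A = max(0.224, 0.567) = 0.567
~B ∧ ((B ∧ B) ∨ A) = min(0.776, 0.567) = 0.567
~B ∧ 0 = min(0.776, 0.000) = 0.000
A ∨ A = max(0.567, 0.567) = 0.567
(A ∨ A) ∨ A = max(0.567, 0.567) = 0.567
(~B ∧ 0) ∨ ((A ∨ A) ∨ A) = max(0.000, 0.567) = 0.567
(~B ∧ ((B ∧ B) ∨ A)) ∧ ((~B ∧ 0) ∨ ((A ∨ A) ∨ A)) = min(0.567, 0.567) = 0.567
~A ⊕ ((~B ∧ ((B ∧ B) ∨ A)) ∧ ((~B ∧ 0) ∨ ((A ∨ A) ∨ A))) = min(1, 0.433 + 0.567) = min(1, 1.000) = 1.000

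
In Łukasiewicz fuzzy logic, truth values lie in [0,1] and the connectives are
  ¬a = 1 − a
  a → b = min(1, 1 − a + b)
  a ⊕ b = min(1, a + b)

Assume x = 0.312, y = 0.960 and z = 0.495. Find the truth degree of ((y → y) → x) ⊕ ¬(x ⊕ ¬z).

0.495

y → y = min(1, 1 − 0.960 + 0.960) = min(1, 1.000) = 1.000
(y → y) → x = min(1, 1 − 1.000 + 0.312) = min(1, 0.312) = 0.312
¬z = 1 − 0.495 = 0.505
x ⊕ ¬z = min(1, 0.312 + 0.505) = min(1, 0.817) = 0.817
¬(x ⊕ ¬z) = 1 − 0.817 = 0.183
((y → y) → x) ⊕ ¬(x ⊕ ¬z) = min(1, 0.312 + 0.183) = min(1, 0.495) = 0.495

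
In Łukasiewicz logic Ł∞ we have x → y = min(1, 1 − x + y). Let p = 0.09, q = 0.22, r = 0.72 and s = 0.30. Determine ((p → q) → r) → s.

p → q = min(1, 1 − 0.09 + 0.22) = min(1, 1.13) = 1.00
(p → q) → r = min(1, 1 − 1.00 + 0.72) = min(1, 0.72) = 0.72
((p → q) → r) → s = min(1, 1 − 0.72 + 0.30) = min(1, 0.58) = 0.58

0.58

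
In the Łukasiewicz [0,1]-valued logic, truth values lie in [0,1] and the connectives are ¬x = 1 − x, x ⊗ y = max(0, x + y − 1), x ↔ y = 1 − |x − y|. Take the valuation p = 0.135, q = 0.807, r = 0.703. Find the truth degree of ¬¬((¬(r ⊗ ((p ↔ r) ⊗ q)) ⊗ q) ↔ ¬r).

0.490

p ↔ r = 1 − |0.135 − 0.703| = 1 − 0.568 = 0.432
(p ↔ r) ⊗ q = max(0, 0.432 + 0.807 − 1) = max(0, 0.239) = 0.239
r ⊗ ((p ↔ r) ⊗ q) = max(0, 0.703 + 0.239 − 1) = max(0, -0.058) = 0.000
¬(r ⊗ ((p ↔ r) ⊗ q)) = 1 − 0.000 = 1.000
¬(r ⊗ ((p ↔ r) ⊗ q)) ⊗ q = max(0, 1.000 + 0.807 − 1) = max(0, 0.807) = 0.807
¬r = 1 − 0.703 = 0.297
(¬(r ⊗ ((p ↔ r) ⊗ q)) ⊗ q) ↔ ¬r = 1 − |0.807 − 0.297| = 1 − 0.510 = 0.490
¬((¬(r ⊗ ((p ↔ r) ⊗ q)) ⊗ q) ↔ ¬r) = 1 − 0.490 = 0.510
¬¬((¬(r ⊗ ((p ↔ r) ⊗ q)) ⊗ q) ↔ ¬r) = 1 − 0.510 = 0.490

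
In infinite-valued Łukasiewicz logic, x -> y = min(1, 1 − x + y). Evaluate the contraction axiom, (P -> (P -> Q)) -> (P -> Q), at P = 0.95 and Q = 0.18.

0.95

P -> Q = min(1, 1 − 0.95 + 0.18) = min(1, 0.23) = 0.23
P -> (P -> Q) = min(1, 1 − 0.95 + 0.23) = min(1, 0.28) = 0.28
(P -> (P -> Q)) -> (P -> Q) = min(1, 1 − 0.28 + 0.23) = min(1, 0.95) = 0.95
(The value 0.95 < 1 shows this instance is not satisfied; fails in Ł∞ (the t-norm is not idempotent).)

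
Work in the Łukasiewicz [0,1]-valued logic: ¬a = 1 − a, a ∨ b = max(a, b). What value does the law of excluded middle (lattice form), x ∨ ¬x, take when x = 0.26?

0.74

¬x = 1 − 0.26 = 0.74
x ∨ ¬x = max(0.26, 0.74) = 0.74
(The value 0.74 < 1 shows this instance is not satisfied; not a Ł∞-tautology — its value is max(a, 1−a).)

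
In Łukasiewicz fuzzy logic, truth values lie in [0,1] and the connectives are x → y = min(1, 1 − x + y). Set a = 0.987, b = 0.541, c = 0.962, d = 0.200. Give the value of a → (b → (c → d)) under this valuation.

c → d = min(1, 1 − 0.962 + 0.200) = min(1, 0.238) = 0.238
b → (c → d) = min(1, 1 − 0.541 + 0.238) = min(1, 0.697) = 0.697
a → (b → (c → d)) = min(1, 1 − 0.987 + 0.697) = min(1, 0.710) = 0.710

0.710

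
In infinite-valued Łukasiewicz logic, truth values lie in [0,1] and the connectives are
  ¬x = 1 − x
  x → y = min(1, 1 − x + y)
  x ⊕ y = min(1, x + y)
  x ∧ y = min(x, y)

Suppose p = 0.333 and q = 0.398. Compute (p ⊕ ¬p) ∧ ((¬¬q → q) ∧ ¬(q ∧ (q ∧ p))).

0.667

¬p = 1 − 0.333 = 0.667
p ⊕ ¬p = min(1, 0.333 + 0.667) = min(1, 1.000) = 1.000
¬q = 1 − 0.398 = 0.602
¬¬q = 1 − 0.602 = 0.398
¬¬q → q = min(1, 1 − 0.398 + 0.398) = min(1, 1.000) = 1.000
q ∧ p = min(0.398, 0.333) = 0.333
q ∧ (q ∧ p) = min(0.398, 0.333) = 0.333
¬(q ∧ (q ∧ p)) = 1 − 0.333 = 0.667
(¬¬q → q) ∧ ¬(q ∧ (q ∧ p)) = min(1.000, 0.667) = 0.667
(p ⊕ ¬p) ∧ ((¬¬q → q) ∧ ¬(q ∧ (q ∧ p))) = min(1.000, 0.667) = 0.667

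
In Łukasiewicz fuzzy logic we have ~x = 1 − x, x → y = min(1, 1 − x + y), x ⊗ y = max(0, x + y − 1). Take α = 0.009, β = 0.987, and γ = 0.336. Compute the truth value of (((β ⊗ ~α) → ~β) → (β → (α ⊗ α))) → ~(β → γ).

0.673

~α = 1 − 0.009 = 0.991
β ⊗ ~α = max(0, 0.987 + 0.991 − 1) = max(0, 0.978) = 0.978
~β = 1 − 0.987 = 0.013
(β ⊗ ~α) → ~β = min(1, 1 − 0.978 + 0.013) = min(1, 0.035) = 0.035
α ⊗ α = max(0, 0.009 + 0.009 − 1) = max(0, -0.982) = 0.000
β → (α ⊗ α) = min(1, 1 − 0.987 + 0.000) = min(1, 0.013) = 0.013
((β ⊗ ~α) → ~β) → (β → (α ⊗ α)) = min(1, 1 − 0.035 + 0.013) = min(1, 0.978) = 0.978
β → γ = min(1, 1 − 0.987 + 0.336) = min(1, 0.349) = 0.349
~(β → γ) = 1 − 0.349 = 0.651
(((β ⊗ ~α) → ~β) → (β → (α ⊗ α))) → ~(β → γ) = min(1, 1 − 0.978 + 0.651) = min(1, 0.673) = 0.673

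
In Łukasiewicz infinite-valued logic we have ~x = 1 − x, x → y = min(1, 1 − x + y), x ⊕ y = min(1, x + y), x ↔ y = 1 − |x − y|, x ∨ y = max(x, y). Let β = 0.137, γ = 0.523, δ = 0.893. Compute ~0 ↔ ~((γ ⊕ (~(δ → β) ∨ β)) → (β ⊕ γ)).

~0 = 1 − 0.000 = 1.000
δ → β = min(1, 1 − 0.893 + 0.137) = min(1, 0.244) = 0.244
~(δ → β) = 1 − 0.244 = 0.756
~(δ → β) ∨ β = max(0.756, 0.137) = 0.756
γ ⊕ (~(δ → β) ∨ β) = min(1, 0.523 + 0.756) = min(1, 1.279) = 1.000
β ⊕ γ = min(1, 0.137 + 0.523) = min(1, 0.660) = 0.660
(γ ⊕ (~(δ → β) ∨ β)) → (β ⊕ γ) = min(1, 1 − 1.000 + 0.660) = min(1, 0.660) = 0.660
~((γ ⊕ (~(δ → β) ∨ β)) → (β ⊕ γ)) = 1 − 0.660 = 0.340
~0 ↔ ~((γ ⊕ (~(δ → β) ∨ β)) → (β ⊕ γ)) = 1 − |1.000 − 0.340| = 1 − 0.660 = 0.340

0.340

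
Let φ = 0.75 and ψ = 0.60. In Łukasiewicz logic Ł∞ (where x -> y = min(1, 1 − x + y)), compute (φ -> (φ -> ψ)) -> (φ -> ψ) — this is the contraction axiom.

0.85

φ -> ψ = min(1, 1 − 0.75 + 0.60) = min(1, 0.85) = 0.85
φ -> (φ -> ψ) = min(1, 1 − 0.75 + 0.85) = min(1, 1.10) = 1.00
(φ -> (φ -> ψ)) -> (φ -> ψ) = min(1, 1 − 1.00 + 0.85) = min(1, 0.85) = 0.85
(The value 0.85 < 1 shows this instance is not satisfied; fails in Ł∞ (the t-norm is not idempotent).)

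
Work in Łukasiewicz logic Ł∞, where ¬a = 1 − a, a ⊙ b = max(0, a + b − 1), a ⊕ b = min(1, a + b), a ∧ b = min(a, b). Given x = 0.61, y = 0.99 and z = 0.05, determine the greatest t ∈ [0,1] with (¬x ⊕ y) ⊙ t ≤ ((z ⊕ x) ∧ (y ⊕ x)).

0.66

¬x = 1 − 0.61 = 0.39
¬x ⊕ y = min(1, 0.39 + 0.99) = min(1, 1.38) = 1.00
So the left factor is ¬x ⊕ y = 1.00.
z ⊕ x = min(1, 0.05 + 0.61) = min(1, 0.66) = 0.66
y ⊕ x = min(1, 0.99 + 0.61) = min(1, 1.60) = 1.00
(z ⊕ x) ∧ (y ⊕ x) = min(0.66, 1.00) = 0.66
So the right-hand bound is (z ⊕ x) ∧ (y ⊕ x) = 0.66.
The residuum of the Łukasiewicz t-norm gives the supremum: min(1, 1 − 1.00 + 0.66).
1 − 1.00 + 0.66 = 0.66, so t = min(1, 0.66) = 0.66.
Check: 1.00 ⊙ 0.66 = max(0, 0.66) = 0.66 ≤ 0.66.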